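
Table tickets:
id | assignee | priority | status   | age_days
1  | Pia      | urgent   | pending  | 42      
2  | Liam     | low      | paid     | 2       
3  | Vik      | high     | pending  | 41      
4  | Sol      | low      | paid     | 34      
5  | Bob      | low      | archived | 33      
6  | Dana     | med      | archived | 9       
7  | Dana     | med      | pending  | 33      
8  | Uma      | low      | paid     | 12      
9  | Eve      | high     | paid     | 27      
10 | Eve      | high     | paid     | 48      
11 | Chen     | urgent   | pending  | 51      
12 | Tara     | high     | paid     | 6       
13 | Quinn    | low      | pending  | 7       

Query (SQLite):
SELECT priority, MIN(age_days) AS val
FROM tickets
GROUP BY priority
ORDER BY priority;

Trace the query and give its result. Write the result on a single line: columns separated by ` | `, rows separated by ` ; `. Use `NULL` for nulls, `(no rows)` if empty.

Partition tickets by priority; compute MIN(age_days) within each group.
  high: ids {3, 9, 10, 12} → MIN(age_days)=6
  low: ids {2, 4, 5, 8, 13} → MIN(age_days)=2
  med: ids {6, 7} → MIN(age_days)=9
  urgent: ids {1, 11} → MIN(age_days)=42

high | 6 ; low | 2 ; med | 9 ; urgent | 42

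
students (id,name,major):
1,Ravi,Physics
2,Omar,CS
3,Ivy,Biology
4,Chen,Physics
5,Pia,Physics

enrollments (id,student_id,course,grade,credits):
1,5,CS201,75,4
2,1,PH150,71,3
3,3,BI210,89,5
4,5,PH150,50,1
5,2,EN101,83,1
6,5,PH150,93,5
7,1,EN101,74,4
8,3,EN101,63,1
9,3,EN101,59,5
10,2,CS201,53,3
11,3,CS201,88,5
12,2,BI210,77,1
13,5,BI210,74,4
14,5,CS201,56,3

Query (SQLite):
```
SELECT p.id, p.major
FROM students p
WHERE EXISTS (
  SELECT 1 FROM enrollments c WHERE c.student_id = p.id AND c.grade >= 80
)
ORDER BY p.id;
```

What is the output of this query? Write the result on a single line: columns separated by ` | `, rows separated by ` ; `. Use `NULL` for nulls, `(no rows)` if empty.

For each students row, check whether any enrollments with matching student_id has grade >= 80.
Keep rows where that is true.

2 | CS ; 3 | Biology ; 5 | Physics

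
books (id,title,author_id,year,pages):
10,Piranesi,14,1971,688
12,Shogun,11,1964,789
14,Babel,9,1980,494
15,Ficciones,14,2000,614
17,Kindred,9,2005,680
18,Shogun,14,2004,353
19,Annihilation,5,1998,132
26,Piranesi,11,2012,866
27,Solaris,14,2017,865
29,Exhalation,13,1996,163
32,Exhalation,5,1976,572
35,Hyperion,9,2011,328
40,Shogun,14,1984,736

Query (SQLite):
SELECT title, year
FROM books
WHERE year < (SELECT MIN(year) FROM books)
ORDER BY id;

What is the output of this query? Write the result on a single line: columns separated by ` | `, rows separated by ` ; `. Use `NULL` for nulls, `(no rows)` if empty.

(no rows)

Scalar subquery: MIN(year) over all books rows = 1964.
Keep rows where year < that value.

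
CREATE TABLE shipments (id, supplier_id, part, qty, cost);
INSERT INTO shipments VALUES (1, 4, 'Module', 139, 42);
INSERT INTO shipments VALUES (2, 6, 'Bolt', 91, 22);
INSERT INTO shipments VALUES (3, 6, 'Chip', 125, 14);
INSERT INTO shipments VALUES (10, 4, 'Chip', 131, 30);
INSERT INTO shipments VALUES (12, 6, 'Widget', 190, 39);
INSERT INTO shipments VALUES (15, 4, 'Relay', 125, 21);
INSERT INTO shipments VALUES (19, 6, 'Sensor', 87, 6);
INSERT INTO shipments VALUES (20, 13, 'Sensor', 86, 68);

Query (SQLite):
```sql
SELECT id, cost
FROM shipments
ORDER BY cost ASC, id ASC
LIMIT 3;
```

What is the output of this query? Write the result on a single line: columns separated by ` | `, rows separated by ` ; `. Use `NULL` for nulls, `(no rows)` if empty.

Sort by cost asc, tiebreak id asc: (6, id=19), (14, id=3), (21, id=15), (22, id=2), (30, id=10), (39, id=12) …. Take first 3.

19 | 6 ; 3 | 14 ; 15 | 21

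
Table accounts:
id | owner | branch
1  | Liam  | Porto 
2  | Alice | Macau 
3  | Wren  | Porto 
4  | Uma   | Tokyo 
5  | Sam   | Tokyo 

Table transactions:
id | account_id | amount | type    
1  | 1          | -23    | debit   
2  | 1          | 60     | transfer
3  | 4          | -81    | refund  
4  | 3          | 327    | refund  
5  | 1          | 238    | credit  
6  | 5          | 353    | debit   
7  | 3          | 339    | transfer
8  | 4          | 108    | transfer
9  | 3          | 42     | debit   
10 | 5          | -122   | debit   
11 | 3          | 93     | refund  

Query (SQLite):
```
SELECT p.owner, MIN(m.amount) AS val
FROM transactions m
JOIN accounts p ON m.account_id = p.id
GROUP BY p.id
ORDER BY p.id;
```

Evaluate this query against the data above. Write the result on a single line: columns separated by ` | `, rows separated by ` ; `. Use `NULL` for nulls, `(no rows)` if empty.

Join each transactions row to its accounts via account_id.
Group joined rows by accounts.id; compute MIN(m.amount) per group.
  1: ids {1, 2, 5} → MIN(m.amount)=-23
  3: ids {4, 7, 9, 11} → MIN(m.amount)=42
  4: ids {3, 8} → MIN(m.amount)=-81
  5: ids {6, 10} → MIN(m.amount)=-122

Liam | -23 ; Wren | 42 ; Uma | -81 ; Sam | -122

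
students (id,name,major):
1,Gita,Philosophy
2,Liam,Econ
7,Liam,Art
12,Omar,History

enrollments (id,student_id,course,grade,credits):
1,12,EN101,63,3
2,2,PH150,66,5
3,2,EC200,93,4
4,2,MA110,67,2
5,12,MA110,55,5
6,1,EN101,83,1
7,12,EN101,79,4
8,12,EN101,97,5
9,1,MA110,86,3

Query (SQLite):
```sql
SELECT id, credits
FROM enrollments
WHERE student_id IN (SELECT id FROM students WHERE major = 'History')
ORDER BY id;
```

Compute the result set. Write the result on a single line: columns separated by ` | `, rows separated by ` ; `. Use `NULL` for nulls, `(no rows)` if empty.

Inner query: students.id where major = 'History'.
Outer: keep enrollments rows whose student_id is in that set.
Inner query → {12}

1 | 3 ; 5 | 5 ; 7 | 4 ; 8 | 5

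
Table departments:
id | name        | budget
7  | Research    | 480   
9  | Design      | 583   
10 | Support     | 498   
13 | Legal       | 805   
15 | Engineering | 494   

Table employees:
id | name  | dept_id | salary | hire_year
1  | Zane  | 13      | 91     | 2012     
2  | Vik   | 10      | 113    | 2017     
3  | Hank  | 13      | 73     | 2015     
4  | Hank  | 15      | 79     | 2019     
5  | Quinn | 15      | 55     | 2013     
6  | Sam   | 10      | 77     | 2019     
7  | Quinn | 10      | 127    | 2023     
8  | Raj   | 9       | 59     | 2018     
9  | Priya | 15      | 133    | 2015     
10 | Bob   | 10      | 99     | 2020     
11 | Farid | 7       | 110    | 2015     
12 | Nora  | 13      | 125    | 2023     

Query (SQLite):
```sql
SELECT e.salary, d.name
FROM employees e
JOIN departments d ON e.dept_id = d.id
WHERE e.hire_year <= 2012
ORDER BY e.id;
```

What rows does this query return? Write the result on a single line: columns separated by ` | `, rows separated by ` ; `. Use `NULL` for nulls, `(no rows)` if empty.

Each employees row matches the departments row where dept_id = departments.id.
Then keep rows with e.hire_year <= 2012.

91 | Legal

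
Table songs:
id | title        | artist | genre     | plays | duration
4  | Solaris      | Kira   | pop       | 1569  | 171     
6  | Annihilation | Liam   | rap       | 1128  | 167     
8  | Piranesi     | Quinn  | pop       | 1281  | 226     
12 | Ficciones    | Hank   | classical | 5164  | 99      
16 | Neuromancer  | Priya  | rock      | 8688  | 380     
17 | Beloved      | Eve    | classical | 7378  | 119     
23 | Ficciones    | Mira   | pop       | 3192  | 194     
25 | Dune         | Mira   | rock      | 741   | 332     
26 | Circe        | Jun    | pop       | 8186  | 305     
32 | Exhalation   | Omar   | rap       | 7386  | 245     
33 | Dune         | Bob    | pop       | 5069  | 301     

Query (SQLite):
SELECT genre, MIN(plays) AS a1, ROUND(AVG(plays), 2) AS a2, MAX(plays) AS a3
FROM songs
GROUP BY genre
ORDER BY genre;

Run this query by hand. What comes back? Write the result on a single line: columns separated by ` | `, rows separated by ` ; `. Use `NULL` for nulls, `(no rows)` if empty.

Group songs by genre.
Per group compute: MIN(plays), ROUND(AVG(plays), 2), MAX(plays).
  classical: ids {12, 17} → MIN(plays)=5164, ROUND(AVG(plays), 2)=6271, MAX(plays)=7378
  pop: ids {4, 8, 23, 26, 33} → MIN(plays)=1281, ROUND(AVG(plays), 2)=3859.4, MAX(plays)=8186
  rap: ids {6, 32} → MIN(plays)=1128, ROUND(AVG(plays), 2)=4257, MAX(plays)=7386
  rock: ids {16, 25} → MIN(plays)=741, ROUND(AVG(plays), 2)=4714.5, MAX(plays)=8688

classical | 5164 | 6271 | 7378 ; pop | 1281 | 3859.4 | 8186 ; rap | 1128 | 4257 | 7386 ; rock | 741 | 4714.5 | 8688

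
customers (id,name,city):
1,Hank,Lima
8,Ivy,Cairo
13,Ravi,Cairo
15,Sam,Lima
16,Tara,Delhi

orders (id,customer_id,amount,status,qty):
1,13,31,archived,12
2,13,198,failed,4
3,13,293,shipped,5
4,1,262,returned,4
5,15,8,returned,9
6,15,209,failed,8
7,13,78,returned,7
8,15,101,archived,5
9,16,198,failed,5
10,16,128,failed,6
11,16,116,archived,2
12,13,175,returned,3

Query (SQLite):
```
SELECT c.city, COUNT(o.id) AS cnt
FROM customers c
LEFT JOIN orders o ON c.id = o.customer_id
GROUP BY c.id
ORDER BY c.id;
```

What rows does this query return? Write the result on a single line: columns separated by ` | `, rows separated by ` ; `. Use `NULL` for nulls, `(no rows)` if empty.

Lima | 1 ; Cairo | 0 ; Cairo | 5 ; Lima | 3 ; Delhi | 3

LEFT JOIN keeps every customers row; unmatched ones get NULL for orders columns.
Group by customers.id and compute COUNT(o.id). COUNT(col) of an all-NULL group is 0.
  1: ids {4} → COUNT(o.id)=1
  8: ids {—} → COUNT(o.id)=0
  13: ids {1, 2, 3, 7, 12} → COUNT(o.id)=5
  15: ids {5, 6, 8} → COUNT(o.id)=3
  16: ids {9, 10, 11} → COUNT(o.id)=3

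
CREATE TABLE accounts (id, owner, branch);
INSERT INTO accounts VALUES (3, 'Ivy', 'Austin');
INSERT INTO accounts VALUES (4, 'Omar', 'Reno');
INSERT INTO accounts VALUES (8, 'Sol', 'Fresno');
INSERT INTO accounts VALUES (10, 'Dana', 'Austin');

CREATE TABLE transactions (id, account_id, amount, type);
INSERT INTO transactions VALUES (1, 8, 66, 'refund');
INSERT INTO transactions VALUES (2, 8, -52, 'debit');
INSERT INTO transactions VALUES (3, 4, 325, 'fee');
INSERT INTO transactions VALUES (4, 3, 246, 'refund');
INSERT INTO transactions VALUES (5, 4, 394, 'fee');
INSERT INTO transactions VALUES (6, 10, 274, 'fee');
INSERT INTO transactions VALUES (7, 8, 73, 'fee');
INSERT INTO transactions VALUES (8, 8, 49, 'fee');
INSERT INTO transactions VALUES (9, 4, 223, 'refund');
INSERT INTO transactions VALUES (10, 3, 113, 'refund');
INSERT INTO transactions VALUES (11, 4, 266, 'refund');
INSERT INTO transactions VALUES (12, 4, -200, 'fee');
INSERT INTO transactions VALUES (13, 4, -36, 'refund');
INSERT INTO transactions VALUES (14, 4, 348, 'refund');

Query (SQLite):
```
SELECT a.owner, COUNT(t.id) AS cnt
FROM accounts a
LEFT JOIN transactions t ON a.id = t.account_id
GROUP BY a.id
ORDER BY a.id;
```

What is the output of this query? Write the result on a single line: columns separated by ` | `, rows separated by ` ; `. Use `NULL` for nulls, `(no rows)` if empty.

Ivy | 2 ; Omar | 7 ; Sol | 4 ; Dana | 1

LEFT JOIN keeps every accounts row; unmatched ones get NULL for transactions columns.
Group by accounts.id and compute COUNT(t.id). COUNT(col) of an all-NULL group is 0.
  3: ids {4, 10} → COUNT(t.id)=2
  4: ids {3, 5, 9, 11, 12, 13, 14} → COUNT(t.id)=7
  8: ids {1, 2, 7, 8} → COUNT(t.id)=4
  10: ids {6} → COUNT(t.id)=1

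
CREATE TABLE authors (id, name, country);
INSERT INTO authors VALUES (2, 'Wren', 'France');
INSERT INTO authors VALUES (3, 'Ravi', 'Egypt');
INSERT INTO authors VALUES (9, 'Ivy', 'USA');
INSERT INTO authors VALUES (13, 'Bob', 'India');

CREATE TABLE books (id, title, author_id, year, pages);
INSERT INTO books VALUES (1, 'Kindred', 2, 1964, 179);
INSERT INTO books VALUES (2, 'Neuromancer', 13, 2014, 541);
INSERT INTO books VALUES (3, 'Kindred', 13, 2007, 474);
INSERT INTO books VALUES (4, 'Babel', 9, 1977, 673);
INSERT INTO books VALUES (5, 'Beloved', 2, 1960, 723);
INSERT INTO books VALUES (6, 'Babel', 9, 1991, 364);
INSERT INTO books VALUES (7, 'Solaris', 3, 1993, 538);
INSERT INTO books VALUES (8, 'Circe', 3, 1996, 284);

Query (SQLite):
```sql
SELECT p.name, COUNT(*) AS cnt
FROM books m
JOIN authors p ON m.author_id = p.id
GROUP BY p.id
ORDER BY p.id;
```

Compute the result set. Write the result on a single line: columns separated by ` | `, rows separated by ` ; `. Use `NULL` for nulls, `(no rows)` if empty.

Join each books row to its authors via author_id.
Group joined rows by authors.id; compute COUNT(*) per group.
  2: ids {1, 5} → COUNT(*)=2
  3: ids {7, 8} → COUNT(*)=2
  9: ids {4, 6} → COUNT(*)=2
  13: ids {2, 3} → COUNT(*)=2

Wren | 2 ; Ravi | 2 ; Ivy | 2 ; Bob | 2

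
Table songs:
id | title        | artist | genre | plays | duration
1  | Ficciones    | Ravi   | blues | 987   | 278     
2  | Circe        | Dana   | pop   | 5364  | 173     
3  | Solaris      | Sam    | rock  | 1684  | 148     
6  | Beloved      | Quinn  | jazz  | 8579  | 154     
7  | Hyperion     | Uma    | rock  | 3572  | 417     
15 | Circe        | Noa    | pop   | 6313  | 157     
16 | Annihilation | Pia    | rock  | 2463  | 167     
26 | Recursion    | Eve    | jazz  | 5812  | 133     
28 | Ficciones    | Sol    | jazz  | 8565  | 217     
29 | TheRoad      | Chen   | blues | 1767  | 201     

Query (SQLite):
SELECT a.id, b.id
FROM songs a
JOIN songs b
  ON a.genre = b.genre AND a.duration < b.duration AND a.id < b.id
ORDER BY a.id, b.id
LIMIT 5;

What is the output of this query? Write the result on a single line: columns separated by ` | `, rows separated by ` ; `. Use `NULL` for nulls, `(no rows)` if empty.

3 | 7 ; 3 | 16 ; 6 | 28 ; 26 | 28

Pairs (a,b) with same genre, a.duration < b.duration, a.id < b.id.
genre groups: blues:{1,29} jazz:{6,26,28} pop:{2,15} rock:{3,7,16}
Ordered by (a.id, b.id); first 5.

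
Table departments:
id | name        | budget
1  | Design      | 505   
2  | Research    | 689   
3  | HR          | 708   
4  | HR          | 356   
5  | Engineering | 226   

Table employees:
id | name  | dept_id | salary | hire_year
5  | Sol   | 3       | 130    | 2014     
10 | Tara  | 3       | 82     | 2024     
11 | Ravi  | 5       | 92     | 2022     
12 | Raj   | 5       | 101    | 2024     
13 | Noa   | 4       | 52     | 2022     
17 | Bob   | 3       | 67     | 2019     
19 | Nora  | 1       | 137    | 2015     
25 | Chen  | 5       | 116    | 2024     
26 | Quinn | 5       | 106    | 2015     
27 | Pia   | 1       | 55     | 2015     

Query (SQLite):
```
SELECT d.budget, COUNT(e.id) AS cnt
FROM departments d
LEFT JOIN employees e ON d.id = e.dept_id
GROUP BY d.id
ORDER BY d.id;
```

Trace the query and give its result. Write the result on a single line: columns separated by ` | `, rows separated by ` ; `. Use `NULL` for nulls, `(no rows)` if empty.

505 | 2 ; 689 | 0 ; 708 | 3 ; 356 | 1 ; 226 | 4

LEFT JOIN keeps every departments row; unmatched ones get NULL for employees columns.
Group by departments.id and compute COUNT(e.id). COUNT(col) of an all-NULL group is 0.
  1: ids {19, 27} → COUNT(e.id)=2
  2: ids {—} → COUNT(e.id)=0
  3: ids {5, 10, 17} → COUNT(e.id)=3
  4: ids {13} → COUNT(e.id)=1
  5: ids {11, 12, 25, 26} → COUNT(e.id)=4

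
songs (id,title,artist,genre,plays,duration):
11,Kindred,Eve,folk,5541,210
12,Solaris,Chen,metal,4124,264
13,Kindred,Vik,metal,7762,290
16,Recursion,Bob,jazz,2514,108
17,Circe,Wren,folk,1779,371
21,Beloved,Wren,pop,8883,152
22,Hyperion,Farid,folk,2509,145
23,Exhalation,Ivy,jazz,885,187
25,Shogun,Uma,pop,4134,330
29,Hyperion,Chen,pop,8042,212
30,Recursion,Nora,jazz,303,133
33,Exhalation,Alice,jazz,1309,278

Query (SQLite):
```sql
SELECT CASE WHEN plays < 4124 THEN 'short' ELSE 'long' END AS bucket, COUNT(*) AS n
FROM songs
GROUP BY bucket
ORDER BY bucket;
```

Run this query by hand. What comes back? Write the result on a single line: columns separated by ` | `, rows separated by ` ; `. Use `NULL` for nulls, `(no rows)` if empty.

Bucket rows by plays < 4124 → 'short' else 'long'; count each bucket.

long | 6 ; short | 6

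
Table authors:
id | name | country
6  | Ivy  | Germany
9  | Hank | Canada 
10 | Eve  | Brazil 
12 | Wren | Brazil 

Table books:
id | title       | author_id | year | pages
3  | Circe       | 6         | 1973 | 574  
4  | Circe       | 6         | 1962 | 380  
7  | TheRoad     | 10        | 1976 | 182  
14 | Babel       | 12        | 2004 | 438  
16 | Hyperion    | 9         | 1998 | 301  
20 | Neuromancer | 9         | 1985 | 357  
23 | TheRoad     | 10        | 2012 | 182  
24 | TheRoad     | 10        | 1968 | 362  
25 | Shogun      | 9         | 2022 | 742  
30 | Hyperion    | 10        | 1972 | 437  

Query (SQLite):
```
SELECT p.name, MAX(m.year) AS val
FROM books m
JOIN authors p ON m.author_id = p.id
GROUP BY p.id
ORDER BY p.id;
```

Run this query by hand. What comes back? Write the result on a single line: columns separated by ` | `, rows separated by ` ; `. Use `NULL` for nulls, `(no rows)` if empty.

Ivy | 1973 ; Hank | 2022 ; Eve | 2012 ; Wren | 2004

Join each books row to its authors via author_id.
Group joined rows by authors.id; compute MAX(m.year) per group.
  6: ids {3, 4} → MAX(m.year)=1973
  9: ids {16, 20, 25} → MAX(m.year)=2022
  10: ids {7, 23, 24, 30} → MAX(m.year)=2012
  12: ids {14} → MAX(m.year)=2004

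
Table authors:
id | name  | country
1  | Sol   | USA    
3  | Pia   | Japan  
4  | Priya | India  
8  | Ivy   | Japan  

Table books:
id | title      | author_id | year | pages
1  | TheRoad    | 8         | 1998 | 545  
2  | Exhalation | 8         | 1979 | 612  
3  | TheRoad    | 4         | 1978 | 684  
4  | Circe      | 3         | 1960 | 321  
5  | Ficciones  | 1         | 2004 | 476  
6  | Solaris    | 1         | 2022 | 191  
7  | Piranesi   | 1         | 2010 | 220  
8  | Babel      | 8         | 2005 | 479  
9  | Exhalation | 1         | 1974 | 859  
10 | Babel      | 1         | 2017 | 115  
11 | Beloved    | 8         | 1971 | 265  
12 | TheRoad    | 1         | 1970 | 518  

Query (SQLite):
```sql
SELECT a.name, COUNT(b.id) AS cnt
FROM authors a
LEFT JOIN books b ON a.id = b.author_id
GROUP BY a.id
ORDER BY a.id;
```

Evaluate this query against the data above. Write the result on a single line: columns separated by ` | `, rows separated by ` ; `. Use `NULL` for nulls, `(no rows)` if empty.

LEFT JOIN keeps every authors row; unmatched ones get NULL for books columns.
Group by authors.id and compute COUNT(b.id). COUNT(col) of an all-NULL group is 0.
  1: ids {5, 6, 7, 9, 10, 12} → COUNT(b.id)=6
  3: ids {4} → COUNT(b.id)=1
  4: ids {3} → COUNT(b.id)=1
  8: ids {1, 2, 8, 11} → COUNT(b.id)=4

Sol | 6 ; Pia | 1 ; Priya | 1 ; Ivy | 4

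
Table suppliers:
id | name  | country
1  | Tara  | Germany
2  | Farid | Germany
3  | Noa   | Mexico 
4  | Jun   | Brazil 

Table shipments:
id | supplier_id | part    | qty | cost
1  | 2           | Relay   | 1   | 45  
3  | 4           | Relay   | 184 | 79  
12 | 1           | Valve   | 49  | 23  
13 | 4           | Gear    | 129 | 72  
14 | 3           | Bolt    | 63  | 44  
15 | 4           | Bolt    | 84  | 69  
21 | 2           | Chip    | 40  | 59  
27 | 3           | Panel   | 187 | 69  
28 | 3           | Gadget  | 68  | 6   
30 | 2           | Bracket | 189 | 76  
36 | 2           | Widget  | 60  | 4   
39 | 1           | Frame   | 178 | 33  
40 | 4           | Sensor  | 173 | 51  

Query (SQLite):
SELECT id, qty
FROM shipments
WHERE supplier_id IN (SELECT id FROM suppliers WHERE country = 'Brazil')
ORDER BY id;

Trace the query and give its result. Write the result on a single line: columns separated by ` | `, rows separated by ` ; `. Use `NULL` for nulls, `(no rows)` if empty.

Inner query: suppliers.id where country = 'Brazil'.
Outer: keep shipments rows whose supplier_id is in that set.
Inner query → {4}

3 | 184 ; 13 | 129 ; 15 | 84 ; 40 | 173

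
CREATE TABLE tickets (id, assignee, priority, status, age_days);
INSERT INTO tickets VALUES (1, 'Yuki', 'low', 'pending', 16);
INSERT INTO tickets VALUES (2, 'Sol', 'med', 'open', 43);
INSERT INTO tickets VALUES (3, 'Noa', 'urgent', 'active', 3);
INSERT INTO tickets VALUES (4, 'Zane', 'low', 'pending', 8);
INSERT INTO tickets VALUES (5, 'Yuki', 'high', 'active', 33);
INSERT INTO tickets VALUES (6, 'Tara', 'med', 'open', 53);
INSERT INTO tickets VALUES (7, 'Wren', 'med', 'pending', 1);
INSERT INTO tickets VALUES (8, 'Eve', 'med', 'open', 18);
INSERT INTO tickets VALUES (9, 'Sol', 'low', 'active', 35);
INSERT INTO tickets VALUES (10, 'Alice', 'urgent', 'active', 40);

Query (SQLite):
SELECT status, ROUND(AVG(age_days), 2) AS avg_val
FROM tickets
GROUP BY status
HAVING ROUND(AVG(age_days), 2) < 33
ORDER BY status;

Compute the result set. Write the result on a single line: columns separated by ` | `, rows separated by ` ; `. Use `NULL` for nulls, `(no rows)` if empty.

active | 27.75 ; pending | 8.33

Partition tickets by status; compute ROUND(AVG(age_days), 2) within each group.
HAVING: keep groups where ROUND(AVG(age_days), 2) < 33.
  active: ids {3, 5, 9, 10} → ROUND(AVG(age_days), 2)=27.75
  open: ids {2, 6, 8} → ROUND(AVG(age_days), 2)=38
  pending: ids {1, 4, 7} → ROUND(AVG(age_days), 2)=8.33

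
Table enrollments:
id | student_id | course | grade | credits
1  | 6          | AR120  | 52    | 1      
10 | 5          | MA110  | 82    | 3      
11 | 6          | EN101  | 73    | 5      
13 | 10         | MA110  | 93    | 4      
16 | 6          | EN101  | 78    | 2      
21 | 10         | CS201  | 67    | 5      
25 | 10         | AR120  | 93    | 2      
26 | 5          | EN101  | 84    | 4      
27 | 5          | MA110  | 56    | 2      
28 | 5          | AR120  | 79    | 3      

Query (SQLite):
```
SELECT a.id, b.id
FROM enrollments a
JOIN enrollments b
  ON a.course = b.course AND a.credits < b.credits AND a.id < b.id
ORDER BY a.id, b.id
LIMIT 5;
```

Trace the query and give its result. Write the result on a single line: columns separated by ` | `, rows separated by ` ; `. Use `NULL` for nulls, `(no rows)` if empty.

1 | 25 ; 1 | 28 ; 10 | 13 ; 16 | 26 ; 25 | 28

Pairs (a,b) with same course, a.credits < b.credits, a.id < b.id.
course groups: AR120:{1,25,28} CS201:{21} EN101:{11,16,26} MA110:{10,13,27}
Ordered by (a.id, b.id); first 5.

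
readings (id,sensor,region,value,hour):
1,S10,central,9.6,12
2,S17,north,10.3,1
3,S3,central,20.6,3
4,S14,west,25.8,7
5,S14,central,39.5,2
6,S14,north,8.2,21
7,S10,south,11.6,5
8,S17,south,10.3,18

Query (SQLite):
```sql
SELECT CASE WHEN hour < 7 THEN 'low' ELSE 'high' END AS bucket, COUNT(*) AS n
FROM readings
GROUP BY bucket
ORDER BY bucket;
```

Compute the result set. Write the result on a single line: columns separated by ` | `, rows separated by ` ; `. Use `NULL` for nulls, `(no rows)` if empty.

Bucket rows by hour < 7 → 'low' else 'high'; count each bucket.

high | 4 ; low | 4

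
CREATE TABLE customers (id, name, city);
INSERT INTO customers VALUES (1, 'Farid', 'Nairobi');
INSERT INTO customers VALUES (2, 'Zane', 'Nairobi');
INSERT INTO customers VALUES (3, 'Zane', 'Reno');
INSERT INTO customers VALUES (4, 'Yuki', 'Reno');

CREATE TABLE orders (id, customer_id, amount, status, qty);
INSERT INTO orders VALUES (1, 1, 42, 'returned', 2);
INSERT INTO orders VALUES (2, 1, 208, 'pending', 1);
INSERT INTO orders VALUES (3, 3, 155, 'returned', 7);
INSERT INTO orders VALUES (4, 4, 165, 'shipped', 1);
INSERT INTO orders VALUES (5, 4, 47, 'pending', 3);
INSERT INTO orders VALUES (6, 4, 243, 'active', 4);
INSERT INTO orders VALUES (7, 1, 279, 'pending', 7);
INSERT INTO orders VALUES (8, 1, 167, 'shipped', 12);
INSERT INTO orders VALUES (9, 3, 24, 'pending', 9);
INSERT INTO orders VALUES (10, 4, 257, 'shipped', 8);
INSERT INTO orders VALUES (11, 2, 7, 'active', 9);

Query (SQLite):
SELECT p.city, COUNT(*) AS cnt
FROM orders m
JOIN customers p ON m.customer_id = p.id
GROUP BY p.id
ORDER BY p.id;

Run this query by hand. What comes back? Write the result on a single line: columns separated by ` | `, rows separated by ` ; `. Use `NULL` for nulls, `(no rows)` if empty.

Nairobi | 4 ; Nairobi | 1 ; Reno | 2 ; Reno | 4

Join each orders row to its customers via customer_id.
Group joined rows by customers.id; compute COUNT(*) per group.
  1: ids {1, 2, 7, 8} → COUNT(*)=4
  2: ids {11} → COUNT(*)=1
  3: ids {3, 9} → COUNT(*)=2
  4: ids {4, 5, 6, 10} → COUNT(*)=4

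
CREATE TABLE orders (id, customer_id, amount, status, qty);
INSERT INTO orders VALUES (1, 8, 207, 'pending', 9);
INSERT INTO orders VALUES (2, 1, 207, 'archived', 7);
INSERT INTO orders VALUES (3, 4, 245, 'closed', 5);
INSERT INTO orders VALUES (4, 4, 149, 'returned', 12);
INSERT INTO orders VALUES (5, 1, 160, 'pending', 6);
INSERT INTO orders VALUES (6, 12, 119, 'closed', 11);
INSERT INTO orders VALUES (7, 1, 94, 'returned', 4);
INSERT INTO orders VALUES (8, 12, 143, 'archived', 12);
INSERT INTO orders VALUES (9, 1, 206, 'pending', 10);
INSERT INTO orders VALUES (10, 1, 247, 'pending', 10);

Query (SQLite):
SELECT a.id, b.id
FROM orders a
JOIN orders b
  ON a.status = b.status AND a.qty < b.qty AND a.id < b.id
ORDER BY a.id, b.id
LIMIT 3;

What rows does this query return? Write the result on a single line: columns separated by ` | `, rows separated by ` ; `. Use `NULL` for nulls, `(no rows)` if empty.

Pairs (a,b) with same status, a.qty < b.qty, a.id < b.id.
status groups: archived:{2,8} closed:{3,6} pending:{1,5,9,10} returned:{4,7}
Ordered by (a.id, b.id); first 3.

1 | 9 ; 1 | 10 ; 2 | 8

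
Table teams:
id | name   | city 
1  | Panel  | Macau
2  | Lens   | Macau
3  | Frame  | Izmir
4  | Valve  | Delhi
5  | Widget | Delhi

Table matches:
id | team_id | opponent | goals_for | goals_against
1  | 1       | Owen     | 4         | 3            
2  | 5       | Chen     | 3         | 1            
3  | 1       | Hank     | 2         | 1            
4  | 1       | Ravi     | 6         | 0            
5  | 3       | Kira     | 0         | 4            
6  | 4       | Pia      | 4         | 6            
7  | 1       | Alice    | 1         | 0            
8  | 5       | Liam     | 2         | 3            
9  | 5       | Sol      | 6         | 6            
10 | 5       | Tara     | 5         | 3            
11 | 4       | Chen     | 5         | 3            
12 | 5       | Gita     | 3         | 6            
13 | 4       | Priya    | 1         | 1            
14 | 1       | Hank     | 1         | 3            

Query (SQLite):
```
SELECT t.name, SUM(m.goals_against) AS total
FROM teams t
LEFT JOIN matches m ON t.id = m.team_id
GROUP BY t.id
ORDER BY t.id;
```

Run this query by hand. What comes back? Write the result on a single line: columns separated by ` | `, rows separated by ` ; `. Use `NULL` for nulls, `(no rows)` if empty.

LEFT JOIN keeps every teams row; unmatched ones get NULL for matches columns.
Group by teams.id and compute SUM(m.goals_against). SUM over an all-NULL group is NULL.
  1: ids {1, 3, 4, 7, 14} → SUM(m.goals_against)=7
  2: ids {—} → SUM(m.goals_against)=NULL
  3: ids {5} → SUM(m.goals_against)=4
  4: ids {6, 11, 13} → SUM(m.goals_against)=10
  5: ids {2, 8, 9, 10, 12} → SUM(m.goals_against)=19

Panel | 7 ; Lens | NULL ; Frame | 4 ; Valve | 10 ; Widget | 19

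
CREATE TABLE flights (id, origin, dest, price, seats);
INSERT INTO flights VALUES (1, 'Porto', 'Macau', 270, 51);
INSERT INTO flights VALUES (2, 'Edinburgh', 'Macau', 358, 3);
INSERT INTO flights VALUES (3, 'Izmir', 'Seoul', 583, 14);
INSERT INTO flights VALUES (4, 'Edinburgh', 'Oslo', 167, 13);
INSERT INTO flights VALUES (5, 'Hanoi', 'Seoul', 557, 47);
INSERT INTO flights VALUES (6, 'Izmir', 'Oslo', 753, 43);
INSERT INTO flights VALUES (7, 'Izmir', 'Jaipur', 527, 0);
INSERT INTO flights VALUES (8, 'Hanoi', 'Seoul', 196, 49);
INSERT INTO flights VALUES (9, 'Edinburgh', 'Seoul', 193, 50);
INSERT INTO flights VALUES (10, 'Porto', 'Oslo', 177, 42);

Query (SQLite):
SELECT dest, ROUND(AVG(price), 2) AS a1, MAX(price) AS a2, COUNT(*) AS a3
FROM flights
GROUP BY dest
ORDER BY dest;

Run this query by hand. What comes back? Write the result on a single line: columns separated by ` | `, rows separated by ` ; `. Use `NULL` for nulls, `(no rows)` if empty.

Group flights by dest.
Per group compute: ROUND(AVG(price), 2), MAX(price), COUNT(*).
  Jaipur: ids {7} → ROUND(AVG(price), 2)=527, MAX(price)=527, COUNT(*)=1
  Macau: ids {1, 2} → ROUND(AVG(price), 2)=314, MAX(price)=358, COUNT(*)=2
  Oslo: ids {4, 6, 10} → ROUND(AVG(price), 2)=365.67, MAX(price)=753, COUNT(*)=3
  Seoul: ids {3, 5, 8, 9} → ROUND(AVG(price), 2)=382.25, MAX(price)=583, COUNT(*)=4

Jaipur | 527 | 527 | 1 ; Macau | 314 | 358 | 2 ; Oslo | 365.67 | 753 | 3 ; Seoul | 382.25 | 583 | 4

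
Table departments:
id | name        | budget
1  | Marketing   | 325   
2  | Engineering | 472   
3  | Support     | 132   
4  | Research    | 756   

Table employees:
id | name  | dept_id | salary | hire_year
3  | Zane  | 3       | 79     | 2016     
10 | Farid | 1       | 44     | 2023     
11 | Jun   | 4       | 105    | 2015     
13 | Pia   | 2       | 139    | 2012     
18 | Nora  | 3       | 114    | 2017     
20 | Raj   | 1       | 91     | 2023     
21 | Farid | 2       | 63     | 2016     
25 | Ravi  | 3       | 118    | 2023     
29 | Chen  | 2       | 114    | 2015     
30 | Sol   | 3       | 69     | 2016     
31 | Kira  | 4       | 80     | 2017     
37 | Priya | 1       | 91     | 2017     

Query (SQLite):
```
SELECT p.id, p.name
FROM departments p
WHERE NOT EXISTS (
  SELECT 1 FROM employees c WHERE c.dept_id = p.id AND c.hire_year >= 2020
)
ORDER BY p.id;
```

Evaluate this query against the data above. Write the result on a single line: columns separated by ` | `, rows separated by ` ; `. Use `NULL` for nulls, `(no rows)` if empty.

2 | Engineering ; 4 | Research

For each departments row, check whether any employees with matching dept_id has hire_year >= 2020.
Keep rows where that is false.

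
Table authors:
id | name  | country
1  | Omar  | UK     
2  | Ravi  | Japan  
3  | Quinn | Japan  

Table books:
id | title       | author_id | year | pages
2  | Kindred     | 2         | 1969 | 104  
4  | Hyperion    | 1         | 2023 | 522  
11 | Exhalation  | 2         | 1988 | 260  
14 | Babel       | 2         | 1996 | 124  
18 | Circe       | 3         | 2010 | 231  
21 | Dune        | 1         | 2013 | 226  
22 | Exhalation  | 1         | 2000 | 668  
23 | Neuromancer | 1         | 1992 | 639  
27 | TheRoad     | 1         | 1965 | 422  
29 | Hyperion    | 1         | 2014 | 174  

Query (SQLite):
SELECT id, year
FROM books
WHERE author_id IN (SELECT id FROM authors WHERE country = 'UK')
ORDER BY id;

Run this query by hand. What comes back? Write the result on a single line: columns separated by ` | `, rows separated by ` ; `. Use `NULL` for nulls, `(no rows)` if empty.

4 | 2023 ; 21 | 2013 ; 22 | 2000 ; 23 | 1992 ; 27 | 1965 ; 29 | 2014

Inner query: authors.id where country = 'UK'.
Outer: keep books rows whose author_id is in that set.
Inner query → {1}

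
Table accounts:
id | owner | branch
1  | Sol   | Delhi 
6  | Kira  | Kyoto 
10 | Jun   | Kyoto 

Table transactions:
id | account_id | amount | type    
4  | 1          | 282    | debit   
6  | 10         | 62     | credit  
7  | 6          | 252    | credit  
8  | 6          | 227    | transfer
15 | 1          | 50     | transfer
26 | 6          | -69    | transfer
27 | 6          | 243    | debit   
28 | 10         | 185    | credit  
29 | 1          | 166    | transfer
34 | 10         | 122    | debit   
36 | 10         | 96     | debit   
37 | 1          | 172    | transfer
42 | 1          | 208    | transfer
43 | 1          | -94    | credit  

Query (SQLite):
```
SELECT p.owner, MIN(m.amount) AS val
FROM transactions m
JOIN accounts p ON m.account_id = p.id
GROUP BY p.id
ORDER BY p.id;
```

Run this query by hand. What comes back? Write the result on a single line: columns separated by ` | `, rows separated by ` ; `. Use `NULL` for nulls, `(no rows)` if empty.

Sol | -94 ; Kira | -69 ; Jun | 62

Join each transactions row to its accounts via account_id.
Group joined rows by accounts.id; compute MIN(m.amount) per group.
  1: ids {4, 15, 29, 37, 42, 43} → MIN(m.amount)=-94
  6: ids {7, 8, 26, 27} → MIN(m.amount)=-69
  10: ids {6, 28, 34, 36} → MIN(m.amount)=62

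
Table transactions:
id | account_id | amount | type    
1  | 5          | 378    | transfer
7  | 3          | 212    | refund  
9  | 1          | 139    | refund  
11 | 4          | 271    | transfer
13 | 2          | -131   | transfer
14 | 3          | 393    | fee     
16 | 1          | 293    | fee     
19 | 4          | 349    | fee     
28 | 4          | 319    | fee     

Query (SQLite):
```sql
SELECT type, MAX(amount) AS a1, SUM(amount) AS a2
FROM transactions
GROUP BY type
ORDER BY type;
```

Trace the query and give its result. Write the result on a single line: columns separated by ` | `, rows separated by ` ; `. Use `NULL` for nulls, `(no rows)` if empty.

Group transactions by type.
Per group compute: MAX(amount), SUM(amount).
  fee: ids {14, 16, 19, 28} → MAX(amount)=393, SUM(amount)=1354
  refund: ids {7, 9} → MAX(amount)=212, SUM(amount)=351
  transfer: ids {1, 11, 13} → MAX(amount)=378, SUM(amount)=518

fee | 393 | 1354 ; refund | 212 | 351 ; transfer | 378 | 518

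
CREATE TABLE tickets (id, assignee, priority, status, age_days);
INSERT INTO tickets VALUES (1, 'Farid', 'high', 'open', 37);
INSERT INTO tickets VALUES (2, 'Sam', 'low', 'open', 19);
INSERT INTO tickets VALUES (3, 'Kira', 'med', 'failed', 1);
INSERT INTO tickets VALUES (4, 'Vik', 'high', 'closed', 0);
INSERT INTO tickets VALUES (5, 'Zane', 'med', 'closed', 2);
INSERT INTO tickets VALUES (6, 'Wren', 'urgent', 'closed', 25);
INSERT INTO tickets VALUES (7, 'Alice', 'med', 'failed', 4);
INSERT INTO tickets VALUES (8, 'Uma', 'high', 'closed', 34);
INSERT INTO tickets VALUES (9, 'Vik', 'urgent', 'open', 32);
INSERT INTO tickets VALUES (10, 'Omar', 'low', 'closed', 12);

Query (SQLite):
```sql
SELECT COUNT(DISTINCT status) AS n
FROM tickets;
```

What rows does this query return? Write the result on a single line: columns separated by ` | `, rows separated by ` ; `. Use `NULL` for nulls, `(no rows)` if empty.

3

Count distinct non-NULL status values.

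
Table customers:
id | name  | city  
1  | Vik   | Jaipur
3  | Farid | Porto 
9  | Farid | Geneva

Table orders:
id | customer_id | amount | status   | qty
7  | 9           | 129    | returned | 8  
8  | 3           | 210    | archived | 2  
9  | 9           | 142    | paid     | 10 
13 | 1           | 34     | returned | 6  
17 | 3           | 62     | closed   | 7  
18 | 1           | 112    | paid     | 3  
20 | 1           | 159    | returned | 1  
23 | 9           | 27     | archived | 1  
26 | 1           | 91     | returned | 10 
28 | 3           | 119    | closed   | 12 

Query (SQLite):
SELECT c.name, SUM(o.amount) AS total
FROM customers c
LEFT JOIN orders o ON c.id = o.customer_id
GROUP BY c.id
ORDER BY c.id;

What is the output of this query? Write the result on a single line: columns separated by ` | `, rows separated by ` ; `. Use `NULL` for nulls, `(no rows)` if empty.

Vik | 396 ; Farid | 391 ; Farid | 298

LEFT JOIN keeps every customers row; unmatched ones get NULL for orders columns.
Group by customers.id and compute SUM(o.amount). SUM over an all-NULL group is NULL.
  1: ids {13, 18, 20, 26} → SUM(o.amount)=396
  3: ids {8, 17, 28} → SUM(o.amount)=391
  9: ids {7, 9, 23} → SUM(o.amount)=298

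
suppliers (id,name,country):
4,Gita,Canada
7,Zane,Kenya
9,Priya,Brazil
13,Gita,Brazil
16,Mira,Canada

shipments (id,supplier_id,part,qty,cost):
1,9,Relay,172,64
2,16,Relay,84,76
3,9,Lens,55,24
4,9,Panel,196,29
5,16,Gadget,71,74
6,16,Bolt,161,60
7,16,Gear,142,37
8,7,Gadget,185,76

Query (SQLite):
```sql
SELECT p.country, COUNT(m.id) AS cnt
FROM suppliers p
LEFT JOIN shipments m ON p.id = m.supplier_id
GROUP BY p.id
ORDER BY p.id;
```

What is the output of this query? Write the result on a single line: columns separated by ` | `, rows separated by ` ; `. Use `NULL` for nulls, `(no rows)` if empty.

LEFT JOIN keeps every suppliers row; unmatched ones get NULL for shipments columns.
Group by suppliers.id and compute COUNT(m.id). COUNT(col) of an all-NULL group is 0.
  4: ids {—} → COUNT(m.id)=0
  7: ids {8} → COUNT(m.id)=1
  9: ids {1, 3, 4} → COUNT(m.id)=3
  13: ids {—} → COUNT(m.id)=0
  16: ids {2, 5, 6, 7} → COUNT(m.id)=4

Canada | 0 ; Kenya | 1 ; Brazil | 3 ; Brazil | 0 ; Canada | 4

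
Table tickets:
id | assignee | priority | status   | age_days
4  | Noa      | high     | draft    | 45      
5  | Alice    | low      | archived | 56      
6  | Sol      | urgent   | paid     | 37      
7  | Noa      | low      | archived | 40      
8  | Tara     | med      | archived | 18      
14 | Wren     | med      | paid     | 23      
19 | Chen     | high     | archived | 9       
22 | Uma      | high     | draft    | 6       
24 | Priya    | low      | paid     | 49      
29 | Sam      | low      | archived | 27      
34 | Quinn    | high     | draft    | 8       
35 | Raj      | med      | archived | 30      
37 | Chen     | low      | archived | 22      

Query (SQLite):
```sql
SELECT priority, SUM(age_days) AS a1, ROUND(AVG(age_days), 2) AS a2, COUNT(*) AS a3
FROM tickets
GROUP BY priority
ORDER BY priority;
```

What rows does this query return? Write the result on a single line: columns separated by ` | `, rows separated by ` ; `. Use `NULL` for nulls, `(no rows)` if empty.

Group tickets by priority.
Per group compute: SUM(age_days), ROUND(AVG(age_days), 2), COUNT(*).
  high: ids {4, 19, 22, 34} → SUM(age_days)=68, ROUND(AVG(age_days), 2)=17, COUNT(*)=4
  low: ids {5, 7, 24, 29, 37} → SUM(age_days)=194, ROUND(AVG(age_days), 2)=38.8, COUNT(*)=5
  med: ids {8, 14, 35} → SUM(age_days)=71, ROUND(AVG(age_days), 2)=23.67, COUNT(*)=3
  urgent: ids {6} → SUM(age_days)=37, ROUND(AVG(age_days), 2)=37, COUNT(*)=1

high | 68 | 17 | 4 ; low | 194 | 38.8 | 5 ; med | 71 | 23.67 | 3 ; urgent | 37 | 37 | 1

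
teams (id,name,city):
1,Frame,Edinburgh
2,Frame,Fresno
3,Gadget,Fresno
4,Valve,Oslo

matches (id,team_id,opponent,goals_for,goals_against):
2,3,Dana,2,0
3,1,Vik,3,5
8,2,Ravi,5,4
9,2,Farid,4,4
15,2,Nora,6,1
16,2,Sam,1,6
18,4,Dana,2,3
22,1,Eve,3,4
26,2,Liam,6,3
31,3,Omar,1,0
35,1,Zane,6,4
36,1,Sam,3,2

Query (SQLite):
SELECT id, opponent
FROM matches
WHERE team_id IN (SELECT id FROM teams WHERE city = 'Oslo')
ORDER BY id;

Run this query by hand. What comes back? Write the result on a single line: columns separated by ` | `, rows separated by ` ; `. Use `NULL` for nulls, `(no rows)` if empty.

18 | Dana

Inner query: teams.id where city = 'Oslo'.
Outer: keep matches rows whose team_id is in that set.
Inner query → {4}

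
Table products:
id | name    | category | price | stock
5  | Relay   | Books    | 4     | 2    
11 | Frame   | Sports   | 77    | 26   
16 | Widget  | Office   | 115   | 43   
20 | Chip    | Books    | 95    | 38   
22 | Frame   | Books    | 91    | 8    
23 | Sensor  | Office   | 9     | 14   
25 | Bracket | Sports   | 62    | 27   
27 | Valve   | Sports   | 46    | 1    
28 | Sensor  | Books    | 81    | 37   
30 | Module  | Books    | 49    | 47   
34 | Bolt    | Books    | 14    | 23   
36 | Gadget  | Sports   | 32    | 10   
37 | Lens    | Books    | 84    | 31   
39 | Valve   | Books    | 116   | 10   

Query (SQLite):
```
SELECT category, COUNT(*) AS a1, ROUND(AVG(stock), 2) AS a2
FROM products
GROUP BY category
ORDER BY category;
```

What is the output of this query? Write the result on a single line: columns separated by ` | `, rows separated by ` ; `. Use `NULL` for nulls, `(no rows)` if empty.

Books | 8 | 24.5 ; Office | 2 | 28.5 ; Sports | 4 | 16

Group products by category.
Per group compute: COUNT(*), ROUND(AVG(stock), 2).
  Books: ids {5, 20, 22, 28, 30, 34, 37, 39} → COUNT(*)=8, ROUND(AVG(stock), 2)=24.5
  Office: ids {16, 23} → COUNT(*)=2, ROUND(AVG(stock), 2)=28.5
  Sports: ids {11, 25, 27, 36} → COUNT(*)=4, ROUND(AVG(stock), 2)=16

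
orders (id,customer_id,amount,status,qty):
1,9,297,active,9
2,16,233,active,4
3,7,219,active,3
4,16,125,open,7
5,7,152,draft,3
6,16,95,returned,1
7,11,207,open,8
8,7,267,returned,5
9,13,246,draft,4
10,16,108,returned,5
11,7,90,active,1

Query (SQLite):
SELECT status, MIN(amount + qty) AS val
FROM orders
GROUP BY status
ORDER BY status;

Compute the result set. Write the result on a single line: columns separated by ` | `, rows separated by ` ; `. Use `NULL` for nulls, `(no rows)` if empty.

For each row compute amount + qty.
Group by status; take MIN of the expression per group.
  active: ids {1, 2, 3, 11} → MIN(amount + qty)=91
  draft: ids {5, 9} → MIN(amount + qty)=155
  open: ids {4, 7} → MIN(amount + qty)=132
  returned: ids {6, 8, 10} → MIN(amount + qty)=96

active | 91 ; draft | 155 ; open | 132 ; returned | 96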